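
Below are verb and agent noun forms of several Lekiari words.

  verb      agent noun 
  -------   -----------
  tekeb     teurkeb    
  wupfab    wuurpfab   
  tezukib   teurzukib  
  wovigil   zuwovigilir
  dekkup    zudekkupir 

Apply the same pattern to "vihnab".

"vihnab" ends in -b. The stems ending in -b (tekeb → teurkeb, wupfab → wuurpfab, tezukib → teurzukib) insert -ur- after the first vowel.
So vihnab → viurhnab.

viurhnab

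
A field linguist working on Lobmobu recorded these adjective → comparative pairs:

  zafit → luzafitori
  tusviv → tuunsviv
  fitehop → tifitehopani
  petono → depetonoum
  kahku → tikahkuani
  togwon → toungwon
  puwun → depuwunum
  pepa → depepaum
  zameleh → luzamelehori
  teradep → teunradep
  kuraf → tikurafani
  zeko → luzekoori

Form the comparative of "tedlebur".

puwun and togwon both end in -n yet inflect differently (depuwunum, toungwon), so the final letter is not what conditions the rule; the first letter is.
"tedlebur" begins with t-. The stems beginning with t- (tusviv → tuunsviv, teradep → teunradep, togwon → toungwon) insert -un- after the first vowel.
The other patterns: stems beginning with p- add de- … -um around the stem; stems beginning with z- add lu- … -ori around the stem; stems beginning with f- or k- add ti- … -ani around the stem.
So tedlebur → teundlebur.

teundlebur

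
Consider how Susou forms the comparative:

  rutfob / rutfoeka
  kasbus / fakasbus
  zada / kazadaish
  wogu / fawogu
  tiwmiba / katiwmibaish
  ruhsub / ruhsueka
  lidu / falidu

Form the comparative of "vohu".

"vohu" ends in -u. The stems ending in -u (wogu → fawogu, lidu → falidu) add the prefix fa-.
So vohu → favohu.

favohu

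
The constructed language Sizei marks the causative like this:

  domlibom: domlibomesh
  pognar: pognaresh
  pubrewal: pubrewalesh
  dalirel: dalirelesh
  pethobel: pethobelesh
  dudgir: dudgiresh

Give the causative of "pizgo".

pizgoesh

Every pair shown (domlibom → domlibomesh, pognar → pognaresh, pubrewal → pubrewalesh, …) follows the same rule: add -esh.
So pizgo → pizgoesh.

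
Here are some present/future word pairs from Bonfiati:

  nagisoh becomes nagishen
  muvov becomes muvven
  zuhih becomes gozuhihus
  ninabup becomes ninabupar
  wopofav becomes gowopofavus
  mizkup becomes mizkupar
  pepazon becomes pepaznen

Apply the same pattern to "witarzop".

muvov and wopofav both end in -v yet inflect differently (muvven, gowopofavus), so the final letter is not what conditions the rule; the last vowel is.
"witarzop" has last vowel 'o'. The stems whose last vowel is 'o' (muvov → muvven, nagisoh → nagishen, pepazon → pepaznen) delete the last vowel and add -en.
So witarzop → witarzpen.

witarzpen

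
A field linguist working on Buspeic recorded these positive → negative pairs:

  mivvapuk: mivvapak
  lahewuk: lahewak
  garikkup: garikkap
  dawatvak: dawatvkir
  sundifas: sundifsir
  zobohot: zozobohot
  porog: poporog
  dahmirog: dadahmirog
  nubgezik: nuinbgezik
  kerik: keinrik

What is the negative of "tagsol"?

tatagsol

mivvapuk and dawatvak both end in -k yet inflect differently (mivvapak, dawatvkir), so the final letter is not what conditions the rule; the last vowel is.
"tagsol" has last vowel 'o'. The stems whose last vowel is 'o' (zobohot → zozobohot, porog → poporog, dahmirog → dadahmirog) repeat the first consonant+vowel as a prefix.
The other patterns: stems whose last vowel is 'u' change the last vowel to 'a'; stems whose last vowel is 'a' delete the last vowel and add -ir; stems whose last vowel is 'i' insert -in- after the first vowel.
So tagsol → tatagsol.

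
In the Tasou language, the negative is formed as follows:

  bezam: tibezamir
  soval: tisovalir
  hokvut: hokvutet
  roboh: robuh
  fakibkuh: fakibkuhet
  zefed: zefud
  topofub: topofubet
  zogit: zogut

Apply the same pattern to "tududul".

tududulet

fakibkuh and roboh both end in -h yet inflect differently (fakibkuhet, robuh), so the final letter is not what conditions the rule; the last vowel is.
"tududul" has last vowel 'u'. The stems whose last vowel is 'u' (fakibkuh → fakibkuhet, hokvut → hokvutet, topofub → topofubet) add -et.
The other patterns: stems whose last vowel is 'a' add ti- … -ir around the stem; stems whose last vowel is 'e', 'i' or 'o' change the last vowel to 'u'.
So tududul → tududulet.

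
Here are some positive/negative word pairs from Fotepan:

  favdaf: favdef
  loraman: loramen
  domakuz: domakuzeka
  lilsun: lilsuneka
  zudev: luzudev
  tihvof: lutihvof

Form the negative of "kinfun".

kinfuneka

loraman and lilsun both end in -n yet inflect differently (loramen, lilsuneka), so the final letter is not what conditions the rule; the last vowel is.
"kinfun" has last vowel 'u'. The stems whose last vowel is 'u' (domakuz → domakuzeka, lilsun → lilsuneka) add -eka.
So kinfun → kinfuneka.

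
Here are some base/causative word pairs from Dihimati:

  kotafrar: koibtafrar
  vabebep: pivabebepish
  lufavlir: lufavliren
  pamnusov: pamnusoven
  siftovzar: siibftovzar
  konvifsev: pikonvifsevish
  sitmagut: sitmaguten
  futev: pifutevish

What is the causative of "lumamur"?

"lumamur" has last vowel 'u'. The one such stem in the data (sitmagut → sitmaguten) adds -en, so the same rule applies.
So lumamur → lumamuren.

lumamuren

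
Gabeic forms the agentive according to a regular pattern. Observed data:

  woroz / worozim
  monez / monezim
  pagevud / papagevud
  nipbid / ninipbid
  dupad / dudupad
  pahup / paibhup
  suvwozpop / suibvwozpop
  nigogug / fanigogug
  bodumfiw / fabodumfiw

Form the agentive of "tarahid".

pagevud and pahup both have last vowel 'u' yet inflect differently (papagevud, paibhup), so the last vowel is not what conditions the rule; the final letter is.
"tarahid" ends in -d. The stems ending in -d (pagevud → papagevud, nipbid → ninipbid, dupad → dudupad) repeat the first consonant+vowel as a prefix.
So tarahid → tatarahid.

tatarahid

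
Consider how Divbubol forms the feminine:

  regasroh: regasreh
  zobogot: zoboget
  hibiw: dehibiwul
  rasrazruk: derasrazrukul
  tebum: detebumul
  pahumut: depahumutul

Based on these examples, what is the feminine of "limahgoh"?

zobogot and pahumut both end in -t yet inflect differently (zoboget, depahumutul), so the final letter is not what conditions the rule; the last vowel is.
"limahgoh" has last vowel 'o'. The stems whose last vowel is 'o' (regasroh → regasreh, zobogot → zoboget) change the last vowel to 'e'.
So limahgoh → limahgeh.

limahgeh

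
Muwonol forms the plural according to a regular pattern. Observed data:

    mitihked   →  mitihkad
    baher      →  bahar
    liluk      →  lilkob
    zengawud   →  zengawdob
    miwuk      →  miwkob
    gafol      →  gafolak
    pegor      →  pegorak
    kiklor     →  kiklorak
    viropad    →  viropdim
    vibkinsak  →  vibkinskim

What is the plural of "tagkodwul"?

tagkodwlob

"tagkodwul" has last vowel 'u'. The stems whose last vowel is 'u' (liluk → lilkob, zengawud → zengawdob, miwuk → miwkob) delete the last vowel and add -ob.
The other patterns: stems whose last vowel is 'e' change the last vowel to 'a'; stems whose last vowel is 'o' add -ak; stems whose last vowel is 'a' delete the last vowel and add -im.
So tagkodwul → tagkodwlob.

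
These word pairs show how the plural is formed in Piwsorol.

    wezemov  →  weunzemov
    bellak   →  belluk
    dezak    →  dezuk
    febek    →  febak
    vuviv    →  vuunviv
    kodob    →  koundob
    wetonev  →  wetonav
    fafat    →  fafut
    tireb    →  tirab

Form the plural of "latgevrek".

dezak and febek both end in -k yet inflect differently (dezuk, febak), so the final letter is not what conditions the rule; the last vowel is.
"latgevrek" has last vowel 'e'. The stems whose last vowel is 'e' (tireb → tirab, wetonev → wetonav, febek → febak) change the last vowel to 'a'.
So latgevrek → latgevrak.

latgevrak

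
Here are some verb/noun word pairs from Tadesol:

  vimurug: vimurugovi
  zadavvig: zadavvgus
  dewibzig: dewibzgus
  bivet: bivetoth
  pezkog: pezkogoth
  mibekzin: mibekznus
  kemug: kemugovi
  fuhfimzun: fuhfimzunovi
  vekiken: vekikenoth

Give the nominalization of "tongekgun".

tongekgunovi

"tongekgun" has last vowel 'u'. The stems whose last vowel is 'u' (fuhfimzun → fuhfimzunovi, kemug → kemugovi, vimurug → vimurugovi) add -ovi.
The other patterns: stems whose last vowel is 'i' delete the last vowel and add -us; stems whose last vowel is 'e' or 'o' add -oth.
So tongekgun → tongekgunovi.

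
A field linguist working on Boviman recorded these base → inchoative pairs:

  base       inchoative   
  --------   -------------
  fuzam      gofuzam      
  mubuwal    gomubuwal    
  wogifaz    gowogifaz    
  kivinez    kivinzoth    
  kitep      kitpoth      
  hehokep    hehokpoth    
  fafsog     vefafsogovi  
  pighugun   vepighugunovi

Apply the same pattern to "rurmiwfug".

verurmiwfugovi

wogifaz and kivinez both end in -z yet inflect differently (gowogifaz, kivinzoth), so the final letter is not what conditions the rule; the last vowel is.
"rurmiwfug" has last vowel 'u'. The one such stem in the data (pighugun → vepighugunovi) adds ve- … -ovi around the stem, so the same rule applies.
So rurmiwfug → verurmiwfugovi.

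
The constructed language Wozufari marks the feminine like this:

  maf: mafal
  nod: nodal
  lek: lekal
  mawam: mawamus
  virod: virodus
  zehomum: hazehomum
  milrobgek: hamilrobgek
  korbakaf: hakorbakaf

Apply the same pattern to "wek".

wekal

"wek" has 1 vowel. The stems with 1 vowel (maf → mafal, nod → nodal, lek → lekal) add -al.
The other patterns: stems with 2 vowels add -us; stems with 3 vowels add the prefix ha-.
So wek → wekal.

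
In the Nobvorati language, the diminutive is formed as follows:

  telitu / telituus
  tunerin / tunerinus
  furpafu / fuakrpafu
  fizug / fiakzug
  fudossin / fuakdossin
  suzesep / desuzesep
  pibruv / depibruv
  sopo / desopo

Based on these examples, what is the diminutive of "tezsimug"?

telitu and furpafu both end in -u yet inflect differently (telituus, fuakrpafu), so the final letter is not what conditions the rule; the first letter is.
"tezsimug" begins with t-. The stems beginning with t- (telitu → telituus, tunerin → tunerinus) add -us.
The other patterns: stems beginning with f- insert -ak- after the first vowel; stems beginning with p- or s- add the prefix de-.
So tezsimug → tezsimugus.

tezsimugus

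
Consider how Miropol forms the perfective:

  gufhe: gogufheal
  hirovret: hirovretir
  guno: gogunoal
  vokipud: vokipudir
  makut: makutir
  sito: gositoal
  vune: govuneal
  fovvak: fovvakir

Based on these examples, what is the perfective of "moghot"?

moghotir

"moghot" ends in a consonant. The stems ending in a consonant (vokipud → vokipudir, hirovret → hirovretir, makut → makutir) add -ir.
The other pattern: stems ending in a vowel add go- … -al around the stem.
So moghot → moghotir.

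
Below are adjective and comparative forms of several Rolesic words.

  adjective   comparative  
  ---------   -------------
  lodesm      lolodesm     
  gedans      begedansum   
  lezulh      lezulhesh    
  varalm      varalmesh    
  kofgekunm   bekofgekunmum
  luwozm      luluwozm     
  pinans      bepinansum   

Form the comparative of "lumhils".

lumhilsesh

varalm and kofgekunm both end in -m yet inflect differently (varalmesh, bekofgekunmum), so the final letter is not what conditions the rule; the second-to-last letter is.
"lumhils" has second-to-last letter 'l'. The stems whose second-to-last letter is 'l' (varalm → varalmesh, lezulh → lezulhesh) add -esh.
So lumhils → lumhilsesh.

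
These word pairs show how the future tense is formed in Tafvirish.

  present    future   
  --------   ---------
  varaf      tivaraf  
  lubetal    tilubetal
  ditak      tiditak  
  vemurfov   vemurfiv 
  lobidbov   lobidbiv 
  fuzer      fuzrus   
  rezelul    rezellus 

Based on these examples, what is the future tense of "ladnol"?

ladnil

lubetal and rezelul both end in -l yet inflect differently (tilubetal, rezellus), so the final letter is not what conditions the rule; the last vowel is.
"ladnol" has last vowel 'o'. The stems whose last vowel is 'o' (vemurfov → vemurfiv, lobidbov → lobidbiv) change the last vowel to 'i'.
The other patterns: stems whose last vowel is 'a' add the prefix ti-; stems whose last vowel is 'e' or 'u' delete the last vowel and add -us.
So ladnol → ladnil.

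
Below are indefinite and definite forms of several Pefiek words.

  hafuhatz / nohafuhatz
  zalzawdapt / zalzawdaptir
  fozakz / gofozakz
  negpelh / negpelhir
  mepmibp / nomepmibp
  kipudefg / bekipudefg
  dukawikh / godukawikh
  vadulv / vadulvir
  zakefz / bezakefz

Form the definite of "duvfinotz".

fozakz and zakefz both end in -z yet inflect differently (gofozakz, bezakefz), so the final letter is not what conditions the rule; the second-to-last letter is.
"duvfinotz" has second-to-last letter 't'. The one such stem in the data (hafuhatz → nohafuhatz) adds the prefix no-, so the same rule applies.
The other patterns: stems whose second-to-last letter is 'k' add the prefix go-; stems whose second-to-last letter is 'f' add the prefix be-; stems whose second-to-last letter is 'l' or 'p' add -ir.
So duvfinotz → noduvfinotz.

noduvfinotz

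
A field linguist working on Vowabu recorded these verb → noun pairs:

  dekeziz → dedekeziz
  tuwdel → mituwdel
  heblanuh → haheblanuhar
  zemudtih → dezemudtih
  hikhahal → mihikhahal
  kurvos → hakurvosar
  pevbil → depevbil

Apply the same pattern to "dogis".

dedogis

hikhahal and pevbil both end in -l yet inflect differently (mihikhahal, depevbil), so the final letter is not what conditions the rule; the last vowel is.
"dogis" has last vowel 'i'. The stems whose last vowel is 'i' (dekeziz → dedekeziz, pevbil → depevbil, zemudtih → dezemudtih) add the prefix de-.
The other patterns: stems whose last vowel is 'a' or 'e' add the prefix mi-; stems whose last vowel is 'o' or 'u' add ha- … -ar around the stem.
So dogis → dedogis.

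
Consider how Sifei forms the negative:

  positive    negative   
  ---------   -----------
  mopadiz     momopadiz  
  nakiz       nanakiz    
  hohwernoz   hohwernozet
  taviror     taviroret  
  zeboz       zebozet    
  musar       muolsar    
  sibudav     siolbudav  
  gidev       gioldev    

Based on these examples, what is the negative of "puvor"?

puvoret

mopadiz and hohwernoz both end in -z yet inflect differently (momopadiz, hohwernozet), so the final letter is not what conditions the rule; the last vowel is.
"puvor" has last vowel 'o'. The stems whose last vowel is 'o' (hohwernoz → hohwernozet, taviror → taviroret, zeboz → zebozet) add -et.
So puvor → puvoret.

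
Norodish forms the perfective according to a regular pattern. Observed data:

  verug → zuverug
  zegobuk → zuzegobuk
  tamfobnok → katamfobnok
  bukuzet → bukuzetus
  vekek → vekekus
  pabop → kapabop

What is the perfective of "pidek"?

pidekus

zegobuk and tamfobnok both end in -k yet inflect differently (zuzegobuk, katamfobnok), so the final letter is not what conditions the rule; the last vowel is.
"pidek" has last vowel 'e'. The stems whose last vowel is 'e' (bukuzet → bukuzetus, vekek → vekekus) add -us.
The other patterns: stems whose last vowel is 'u' add the prefix zu-; stems whose last vowel is 'o' add the prefix ka-.
So pidek → pidekus.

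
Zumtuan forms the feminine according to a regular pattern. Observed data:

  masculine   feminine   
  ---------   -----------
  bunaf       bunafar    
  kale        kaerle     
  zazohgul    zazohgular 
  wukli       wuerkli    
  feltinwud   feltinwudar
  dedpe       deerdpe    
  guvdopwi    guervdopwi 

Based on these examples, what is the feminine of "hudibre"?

"hudibre" ends in a vowel. The stems ending in a vowel (guvdopwi → guervdopwi, dedpe → deerdpe, kale → kaerle) insert -er- after the first vowel.
The other pattern: stems ending in a consonant add -ar.
So hudibre → huerdibre.

huerdibre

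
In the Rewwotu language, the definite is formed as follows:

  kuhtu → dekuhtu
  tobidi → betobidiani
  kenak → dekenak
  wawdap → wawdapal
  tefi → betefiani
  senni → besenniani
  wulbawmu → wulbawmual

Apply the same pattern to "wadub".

"wadub" begins with w-. The stems beginning with w- (wulbawmu → wulbawmual, wawdap → wawdapal) add -al.
So wadub → wadubal.

wadubal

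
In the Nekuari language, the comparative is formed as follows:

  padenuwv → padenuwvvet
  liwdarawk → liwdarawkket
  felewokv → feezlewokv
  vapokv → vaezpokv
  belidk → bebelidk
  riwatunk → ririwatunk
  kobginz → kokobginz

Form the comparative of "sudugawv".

sudugawvvet

"sudugawv" has second-to-last letter 'w'. The stems whose second-to-last letter is 'w' (padenuwv → padenuwvvet, liwdarawk → liwdarawkket) double the final consonant and add -et.
The other patterns: stems whose second-to-last letter is 'k' insert -ez- after the first vowel; stems whose second-to-last letter is 'd' or 'n' repeat the first consonant+vowel as a prefix.
So sudugawv → sudugawvvet.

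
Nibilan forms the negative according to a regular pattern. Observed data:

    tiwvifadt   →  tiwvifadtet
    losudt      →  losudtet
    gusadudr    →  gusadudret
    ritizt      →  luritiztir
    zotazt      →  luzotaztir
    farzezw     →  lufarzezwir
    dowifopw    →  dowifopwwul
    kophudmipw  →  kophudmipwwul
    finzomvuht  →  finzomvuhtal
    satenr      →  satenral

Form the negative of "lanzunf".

tiwvifadt and ritizt both end in -t yet inflect differently (tiwvifadtet, luritiztir), so the final letter is not what conditions the rule; the second-to-last letter is.
"lanzunf" has second-to-last letter 'n'. The one such stem in the data (satenr → satenral) adds -al, so the same rule applies.
So lanzunf → lanzunfal.

lanzunfal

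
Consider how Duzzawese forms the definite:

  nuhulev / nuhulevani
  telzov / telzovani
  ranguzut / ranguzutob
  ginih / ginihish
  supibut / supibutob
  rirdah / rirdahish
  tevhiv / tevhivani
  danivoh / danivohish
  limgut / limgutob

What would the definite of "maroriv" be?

"maroriv" ends in -v. The stems ending in -v (nuhulev → nuhulevani, telzov → telzovani, tevhiv → tevhivani) add -ani.
The other patterns: stems ending in -h add -ish; stems ending in -t add -ob.
So maroriv → marorivani.

marorivani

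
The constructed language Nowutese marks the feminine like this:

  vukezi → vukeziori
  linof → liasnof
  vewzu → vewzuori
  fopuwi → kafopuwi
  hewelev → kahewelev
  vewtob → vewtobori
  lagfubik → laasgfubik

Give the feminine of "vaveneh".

vavenehori

"vaveneh" begins with v-. The stems beginning with v- (vukezi → vukeziori, vewzu → vewzuori, vewtob → vewtobori) add -ori.
So vaveneh → vavenehori.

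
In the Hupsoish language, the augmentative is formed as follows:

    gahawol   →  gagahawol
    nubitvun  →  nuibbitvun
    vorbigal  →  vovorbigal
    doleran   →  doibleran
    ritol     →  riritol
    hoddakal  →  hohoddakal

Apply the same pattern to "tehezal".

tetehezal

vorbigal and doleran both have last vowel 'a' yet inflect differently (vovorbigal, doibleran), so the last vowel is not what conditions the rule; the final letter is.
"tehezal" ends in -l. The stems ending in -l (vorbigal → vovorbigal, hoddakal → hohoddakal, ritol → riritol) repeat the first consonant+vowel as a prefix.
The other pattern: stems ending in -n insert -ib- after the first vowel.
So tehezal → tetehezal.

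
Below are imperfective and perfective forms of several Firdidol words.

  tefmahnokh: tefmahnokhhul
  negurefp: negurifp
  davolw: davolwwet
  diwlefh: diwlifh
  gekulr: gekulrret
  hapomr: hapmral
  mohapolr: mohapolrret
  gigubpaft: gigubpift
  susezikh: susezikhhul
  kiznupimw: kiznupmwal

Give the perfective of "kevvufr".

kiznupimw and davolw both end in -w yet inflect differently (kiznupmwal, davolwwet), so the final letter is not what conditions the rule; the second-to-last letter is.
"kevvufr" has second-to-last letter 'f'. The stems whose second-to-last letter is 'f' (negurefp → negurifp, gigubpaft → gigubpift, diwlefh → diwlifh) change the last vowel to 'i'.
The other patterns: stems whose second-to-last letter is 'm' delete the last vowel and add -al; stems whose second-to-last letter is 'l' double the final consonant and add -et; stems whose second-to-last letter is 'k' double the final consonant and add -ul.
So kevvufr → kevvifr.

kevvifr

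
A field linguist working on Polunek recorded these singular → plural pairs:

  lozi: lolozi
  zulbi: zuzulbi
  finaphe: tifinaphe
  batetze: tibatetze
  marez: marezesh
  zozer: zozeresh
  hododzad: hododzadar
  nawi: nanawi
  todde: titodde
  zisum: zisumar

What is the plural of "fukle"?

tifukle

"fukle" ends in -e. The stems ending in -e (finaphe → tifinaphe, batetze → tibatetze, todde → titodde) add the prefix ti-.
The other patterns: stems ending in -d or -m add -ar; stems ending in -r or -z add -esh; stems ending in -i repeat the first consonant+vowel as a prefix.
So fukle → tifukle.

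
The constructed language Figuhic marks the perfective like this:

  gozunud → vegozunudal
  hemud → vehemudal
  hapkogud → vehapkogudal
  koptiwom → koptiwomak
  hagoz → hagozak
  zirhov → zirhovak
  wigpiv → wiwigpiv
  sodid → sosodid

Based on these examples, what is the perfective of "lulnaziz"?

"lulnaziz" has last vowel 'i'. The stems whose last vowel is 'i' (wigpiv → wiwigpiv, sodid → sosodid) repeat the first consonant+vowel as a prefix.
The other patterns: stems whose last vowel is 'u' add ve- … -al around the stem; stems whose last vowel is 'o' add -ak.
So lulnaziz → lululnaziz.

lululnaziz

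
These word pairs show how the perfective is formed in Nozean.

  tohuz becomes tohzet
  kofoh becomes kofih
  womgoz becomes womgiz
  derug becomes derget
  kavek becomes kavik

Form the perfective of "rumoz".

womgoz and tohuz both end in -z yet inflect differently (womgiz, tohzet), so the final letter is not what conditions the rule; the last vowel is.
"rumoz" has last vowel 'o'. The stems whose last vowel is 'o' (womgoz → womgiz, kofoh → kofih) change the last vowel to 'i'.
The other pattern: stems whose last vowel is 'u' delete the last vowel and add -et.
So rumoz → rumiz.

rumiz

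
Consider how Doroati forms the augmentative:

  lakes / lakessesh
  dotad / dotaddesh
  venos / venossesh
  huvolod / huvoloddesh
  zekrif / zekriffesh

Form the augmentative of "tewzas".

Every pair shown (lakes → lakessesh, dotad → dotaddesh, venos → venossesh, …) follows the same rule: double the final consonant and add -esh.
So tewzas → tewzassesh.

tewzassesh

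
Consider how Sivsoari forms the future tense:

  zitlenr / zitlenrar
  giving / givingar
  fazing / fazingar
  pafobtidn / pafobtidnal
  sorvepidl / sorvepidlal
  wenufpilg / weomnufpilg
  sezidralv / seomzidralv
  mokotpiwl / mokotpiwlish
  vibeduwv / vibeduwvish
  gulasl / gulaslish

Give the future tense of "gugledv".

"gugledv" has second-to-last letter 'd'. The stems whose second-to-last letter is 'd' (pafobtidn → pafobtidnal, sorvepidl → sorvepidlal) add -al.
The other patterns: stems whose second-to-last letter is 'n' add -ar; stems whose second-to-last letter is 'l' insert -om- after the first vowel; stems whose second-to-last letter is 's' or 'w' add -ish.
So gugledv → gugledval.

gugledval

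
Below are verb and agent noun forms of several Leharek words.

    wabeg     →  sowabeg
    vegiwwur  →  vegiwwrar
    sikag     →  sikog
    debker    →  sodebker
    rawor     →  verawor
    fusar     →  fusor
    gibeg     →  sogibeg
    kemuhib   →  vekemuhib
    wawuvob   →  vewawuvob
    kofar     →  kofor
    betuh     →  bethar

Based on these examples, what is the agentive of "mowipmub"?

vegiwwur and debker both end in -r yet inflect differently (vegiwwrar, sodebker), so the final letter is not what conditions the rule; the last vowel is.
"mowipmub" has last vowel 'u'. The stems whose last vowel is 'u' (betuh → bethar, vegiwwur → vegiwwrar) delete the last vowel and add -ar.
The other patterns: stems whose last vowel is 'e' add the prefix so-; stems whose last vowel is 'a' change the last vowel to 'o'; stems whose last vowel is 'i' or 'o' add the prefix ve-.
So mowipmub → mowipmbar.

mowipmbar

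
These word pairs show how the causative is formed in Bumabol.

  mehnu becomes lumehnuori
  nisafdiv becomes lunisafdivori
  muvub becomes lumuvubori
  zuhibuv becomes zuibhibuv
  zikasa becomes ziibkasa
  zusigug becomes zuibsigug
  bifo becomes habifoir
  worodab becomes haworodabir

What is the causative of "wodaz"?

hawodazir

nisafdiv and zuhibuv both end in -v yet inflect differently (lunisafdivori, zuibhibuv), so the final letter is not what conditions the rule; the first letter is.
"wodaz" begins with w-. The one such stem in the data (worodab → haworodabir) adds ha- … -ir around the stem, so the same rule applies.
The other patterns: stems beginning with m- or n- add lu- … -ori around the stem; stems beginning with z- insert -ib- after the first vowel.
So wodaz → hawodazir.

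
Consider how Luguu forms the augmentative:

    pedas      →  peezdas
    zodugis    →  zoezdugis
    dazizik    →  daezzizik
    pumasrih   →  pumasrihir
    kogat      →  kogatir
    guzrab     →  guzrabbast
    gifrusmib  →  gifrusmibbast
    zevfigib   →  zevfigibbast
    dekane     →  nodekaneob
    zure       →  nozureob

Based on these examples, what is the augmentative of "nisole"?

zodugis and pumasrih both have last vowel 'i' yet inflect differently (zoezdugis, pumasrihir), so the last vowel is not what conditions the rule; the final letter is.
"nisole" ends in -e. The stems ending in -e (dekane → nodekaneob, zure → nozureob) add no- … -ob around the stem.
So nisole → nonisoleob.

nonisoleob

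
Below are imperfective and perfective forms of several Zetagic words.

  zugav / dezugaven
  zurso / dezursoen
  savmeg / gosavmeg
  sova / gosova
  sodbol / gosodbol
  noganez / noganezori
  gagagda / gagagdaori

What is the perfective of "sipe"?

gosipe

sova and gagagda both end in -a yet inflect differently (gosova, gagagdaori), so the final letter is not what conditions the rule; the first letter is.
"sipe" begins with s-. The stems beginning with s- (savmeg → gosavmeg, sova → gosova, sodbol → gosodbol) add the prefix go-.
The other patterns: stems beginning with z- add de- … -en around the stem; stems beginning with g- or n- add -ori.
So sipe → gosipe.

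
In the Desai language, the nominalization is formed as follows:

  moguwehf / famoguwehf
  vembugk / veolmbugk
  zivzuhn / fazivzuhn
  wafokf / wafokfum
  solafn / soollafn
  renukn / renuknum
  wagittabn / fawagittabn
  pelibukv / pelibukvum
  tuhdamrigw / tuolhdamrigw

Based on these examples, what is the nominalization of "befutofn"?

"befutofn" has second-to-last letter 'f'. The one such stem in the data (solafn → soollafn) inserts -ol- after the first vowel (as do vembugk, tuhdamrigw), so the same rule applies.
The other patterns: stems whose second-to-last letter is 'k' add -um; stems whose second-to-last letter is 'b' or 'h' add the prefix fa-.
So befutofn → beolfutofn.

beolfutofn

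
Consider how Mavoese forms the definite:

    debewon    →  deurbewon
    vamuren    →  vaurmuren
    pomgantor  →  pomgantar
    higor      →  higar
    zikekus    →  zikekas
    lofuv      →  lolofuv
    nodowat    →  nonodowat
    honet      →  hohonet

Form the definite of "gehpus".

debewon and pomgantor both have last vowel 'o' yet inflect differently (deurbewon, pomgantar), so the last vowel is not what conditions the rule; the final letter is.
"gehpus" ends in -s. The one such stem in the data (zikekus → zikekas) changes the last vowel to 'a' (as do pomgantor, higor), so the same rule applies.
So gehpus → gehpas.

gehpas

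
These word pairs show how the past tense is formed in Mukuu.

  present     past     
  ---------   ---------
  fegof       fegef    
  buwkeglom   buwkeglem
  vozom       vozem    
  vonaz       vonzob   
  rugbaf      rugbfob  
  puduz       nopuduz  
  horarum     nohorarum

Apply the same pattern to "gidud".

nogidud

"gidud" has last vowel 'u'. The stems whose last vowel is 'u' (puduz → nopuduz, horarum → nohorarum) add the prefix no-.
The other patterns: stems whose last vowel is 'o' change the last vowel to 'e'; stems whose last vowel is 'a' delete the last vowel and add -ob.
So gidud → nogidud.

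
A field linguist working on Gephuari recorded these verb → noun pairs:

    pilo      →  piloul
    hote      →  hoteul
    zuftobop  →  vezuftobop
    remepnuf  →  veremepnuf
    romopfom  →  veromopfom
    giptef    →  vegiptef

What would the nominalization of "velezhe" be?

"velezhe" ends in a vowel. The stems ending in a vowel (pilo → piloul, hote → hoteul) add -ul.
So velezhe → velezheul.

velezheul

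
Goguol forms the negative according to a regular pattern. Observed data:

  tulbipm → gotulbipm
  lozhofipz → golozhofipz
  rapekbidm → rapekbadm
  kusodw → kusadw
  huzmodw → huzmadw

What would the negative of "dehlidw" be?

dehladw

"dehlidw" has second-to-last letter 'd'. The stems whose second-to-last letter is 'd' (rapekbidm → rapekbadm, kusodw → kusadw, huzmodw → huzmadw) change the last vowel to 'a'.
The other pattern: stems whose second-to-last letter is 'p' add the prefix go-.
So dehlidw → dehladw.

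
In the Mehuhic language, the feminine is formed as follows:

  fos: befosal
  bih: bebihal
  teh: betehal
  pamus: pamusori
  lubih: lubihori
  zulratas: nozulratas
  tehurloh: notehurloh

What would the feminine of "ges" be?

fos and pamus both end in -s yet inflect differently (befosal, pamusori), so the final letter is not what conditions the rule; the number of vowels is.
"ges" has 1 vowel. The stems with 1 vowel (fos → befosal, bih → bebihal, teh → betehal) add be- … -al around the stem.
So ges → begesal.

begesal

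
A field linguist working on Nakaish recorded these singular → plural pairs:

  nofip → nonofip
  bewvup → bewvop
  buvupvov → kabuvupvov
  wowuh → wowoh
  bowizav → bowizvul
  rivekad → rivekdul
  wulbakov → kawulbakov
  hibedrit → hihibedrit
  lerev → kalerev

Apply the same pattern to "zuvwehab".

"zuvwehab" has last vowel 'a'. The stems whose last vowel is 'a' (rivekad → rivekdul, bowizav → bowizvul) delete the last vowel and add -ul.
The other patterns: stems whose last vowel is 'i' repeat the first consonant+vowel as a prefix; stems whose last vowel is 'e' or 'o' add the prefix ka-; stems whose last vowel is 'u' change the last vowel to 'o'.
So zuvwehab → zuvwehbul.

zuvwehbul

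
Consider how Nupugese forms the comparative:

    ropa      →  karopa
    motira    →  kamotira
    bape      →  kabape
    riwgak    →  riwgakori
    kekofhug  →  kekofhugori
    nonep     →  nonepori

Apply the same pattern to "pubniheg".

ropa and riwgak both have last vowel 'a' yet inflect differently (karopa, riwgakori), so the last vowel is not what conditions the rule; whether the stem ends in a vowel or a consonant is.
"pubniheg" ends in a consonant. The stems ending in a consonant (riwgak → riwgakori, kekofhug → kekofhugori, nonep → nonepori) add -ori.
So pubniheg → pubnihegori.

pubnihegori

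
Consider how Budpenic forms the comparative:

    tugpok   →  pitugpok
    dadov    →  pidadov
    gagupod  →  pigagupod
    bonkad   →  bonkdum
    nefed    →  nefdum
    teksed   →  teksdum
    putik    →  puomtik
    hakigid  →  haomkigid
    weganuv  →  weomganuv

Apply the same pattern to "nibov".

pinibov

gagupod and bonkad both end in -d yet inflect differently (pigagupod, bonkdum), so the final letter is not what conditions the rule; the last vowel is.
"nibov" has last vowel 'o'. The stems whose last vowel is 'o' (tugpok → pitugpok, dadov → pidadov, gagupod → pigagupod) add the prefix pi-.
So nibov → pinibov.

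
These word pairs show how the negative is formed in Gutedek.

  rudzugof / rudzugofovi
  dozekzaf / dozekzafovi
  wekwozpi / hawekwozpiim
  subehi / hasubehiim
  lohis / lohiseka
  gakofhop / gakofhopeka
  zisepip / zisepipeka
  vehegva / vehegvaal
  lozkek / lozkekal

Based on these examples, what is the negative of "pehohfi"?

wekwozpi and lohis both have last vowel 'i' yet inflect differently (hawekwozpiim, lohiseka), so the last vowel is not what conditions the rule; the final letter is.
"pehohfi" ends in -i. The stems ending in -i (wekwozpi → hawekwozpiim, subehi → hasubehiim) add ha- … -im around the stem.
So pehohfi → hapehohfiim.

hapehohfiim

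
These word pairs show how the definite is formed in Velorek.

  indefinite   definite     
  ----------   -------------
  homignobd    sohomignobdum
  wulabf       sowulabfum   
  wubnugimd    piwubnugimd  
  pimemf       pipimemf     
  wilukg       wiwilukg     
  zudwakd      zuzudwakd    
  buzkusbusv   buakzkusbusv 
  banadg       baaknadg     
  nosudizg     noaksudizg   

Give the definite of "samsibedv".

homignobd and wubnugimd both end in -d yet inflect differently (sohomignobdum, piwubnugimd), so the final letter is not what conditions the rule; the second-to-last letter is.
"samsibedv" has second-to-last letter 'd'. The one such stem in the data (banadg → baaknadg) inserts -ak- after the first vowel (as do buzkusbusv, nosudizg), so the same rule applies.
So samsibedv → saakmsibedv.

saakmsibedv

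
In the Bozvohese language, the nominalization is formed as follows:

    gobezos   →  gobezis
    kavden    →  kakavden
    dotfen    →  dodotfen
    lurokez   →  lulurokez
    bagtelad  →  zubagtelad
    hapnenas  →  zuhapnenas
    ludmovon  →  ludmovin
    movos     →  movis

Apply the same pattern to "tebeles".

gobezos and hapnenas both end in -s yet inflect differently (gobezis, zuhapnenas), so the final letter is not what conditions the rule; the last vowel is.
"tebeles" has last vowel 'e'. The stems whose last vowel is 'e' (kavden → kakavden, dotfen → dodotfen, lurokez → lulurokez) repeat the first consonant+vowel as a prefix.
The other patterns: stems whose last vowel is 'o' change the last vowel to 'i'; stems whose last vowel is 'a' add the prefix zu-.
So tebeles → tetebeles.

tetebeles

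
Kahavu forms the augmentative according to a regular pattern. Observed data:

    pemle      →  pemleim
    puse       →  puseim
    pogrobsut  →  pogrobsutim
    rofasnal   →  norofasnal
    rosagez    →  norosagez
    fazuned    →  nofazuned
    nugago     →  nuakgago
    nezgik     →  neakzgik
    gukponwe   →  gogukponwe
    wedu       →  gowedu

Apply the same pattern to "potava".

potavaim

"potava" begins with p-. The stems beginning with p- (pemle → pemleim, puse → puseim, pogrobsut → pogrobsutim) add -im.
So potava → potavaim.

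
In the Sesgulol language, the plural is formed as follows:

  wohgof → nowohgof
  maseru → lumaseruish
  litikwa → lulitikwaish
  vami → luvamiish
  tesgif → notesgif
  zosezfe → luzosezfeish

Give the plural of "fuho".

tesgif and vami both have last vowel 'i' yet inflect differently (notesgif, luvamiish), so the last vowel is not what conditions the rule; whether the stem ends in a vowel or a consonant is.
"fuho" ends in a vowel. The stems ending in a vowel (maseru → lumaseruish, vami → luvamiish, litikwa → lulitikwaish) add lu- … -ish around the stem.
So fuho → lufuhoish.

lufuhoish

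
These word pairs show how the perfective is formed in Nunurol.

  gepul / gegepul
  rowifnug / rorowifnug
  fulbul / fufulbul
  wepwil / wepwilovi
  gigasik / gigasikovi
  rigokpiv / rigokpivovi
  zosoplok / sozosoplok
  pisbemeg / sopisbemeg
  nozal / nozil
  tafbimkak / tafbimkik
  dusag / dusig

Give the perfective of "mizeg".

gepul and wepwil both end in -l yet inflect differently (gegepul, wepwilovi), so the final letter is not what conditions the rule; the last vowel is.
"mizeg" has last vowel 'e'. The one such stem in the data (pisbemeg → sopisbemeg) adds the prefix so-, so the same rule applies.
So mizeg → somizeg.

somizeg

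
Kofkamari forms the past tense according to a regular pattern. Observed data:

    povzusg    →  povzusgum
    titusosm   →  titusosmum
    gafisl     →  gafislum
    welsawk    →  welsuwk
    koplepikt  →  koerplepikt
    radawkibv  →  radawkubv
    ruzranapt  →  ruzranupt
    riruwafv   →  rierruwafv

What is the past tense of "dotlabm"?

dotlubm

koplepikt and ruzranapt both end in -t yet inflect differently (koerplepikt, ruzranupt), so the final letter is not what conditions the rule; the second-to-last letter is.
"dotlabm" has second-to-last letter 'b'. The one such stem in the data (radawkibv → radawkubv) changes the last vowel to 'u' (as do welsawk, ruzranapt), so the same rule applies.
The other patterns: stems whose second-to-last letter is 's' add -um; stems whose second-to-last letter is 'f' or 'k' insert -er- after the first vowel.
So dotlabm → dotlubm.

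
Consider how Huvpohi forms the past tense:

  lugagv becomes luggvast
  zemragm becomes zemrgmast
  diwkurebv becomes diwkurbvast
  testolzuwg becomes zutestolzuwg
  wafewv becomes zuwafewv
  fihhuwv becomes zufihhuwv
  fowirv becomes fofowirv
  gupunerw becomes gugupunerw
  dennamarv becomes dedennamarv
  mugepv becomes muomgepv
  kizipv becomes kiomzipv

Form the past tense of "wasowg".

lugagv and wafewv both end in -v yet inflect differently (luggvast, zuwafewv), so the final letter is not what conditions the rule; the second-to-last letter is.
"wasowg" has second-to-last letter 'w'. The stems whose second-to-last letter is 'w' (testolzuwg → zutestolzuwg, wafewv → zuwafewv, fihhuwv → zufihhuwv) add the prefix zu-.
So wasowg → zuwasowg.

zuwasowg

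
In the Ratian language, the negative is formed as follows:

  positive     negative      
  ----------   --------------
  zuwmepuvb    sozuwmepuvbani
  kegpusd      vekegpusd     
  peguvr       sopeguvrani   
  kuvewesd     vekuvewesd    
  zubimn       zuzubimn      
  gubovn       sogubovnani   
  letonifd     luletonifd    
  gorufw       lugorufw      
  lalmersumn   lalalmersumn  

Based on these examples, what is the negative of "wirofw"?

luwirofw

"wirofw" has second-to-last letter 'f'. The stems whose second-to-last letter is 'f' (gorufw → lugorufw, letonifd → luletonifd) add the prefix lu-.
The other patterns: stems whose second-to-last letter is 'm' repeat the first consonant+vowel as a prefix; stems whose second-to-last letter is 'v' add so- … -ani around the stem; stems whose second-to-last letter is 's' add the prefix ve-.
So wirofw → luwirofw.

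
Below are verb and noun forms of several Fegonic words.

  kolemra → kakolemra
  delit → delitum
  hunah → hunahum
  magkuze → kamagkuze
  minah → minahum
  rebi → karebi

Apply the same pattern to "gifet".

"gifet" ends in a consonant. The stems ending in a consonant (hunah → hunahum, minah → minahum, delit → delitum) add -um.
So gifet → gifetum.

gifetum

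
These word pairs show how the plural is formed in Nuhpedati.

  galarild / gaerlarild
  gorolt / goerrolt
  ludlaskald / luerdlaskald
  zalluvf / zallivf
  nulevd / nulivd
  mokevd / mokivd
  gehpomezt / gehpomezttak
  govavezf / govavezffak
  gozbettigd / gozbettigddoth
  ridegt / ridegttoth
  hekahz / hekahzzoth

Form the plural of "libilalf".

lierbilalf

galarild and nulevd both end in -d yet inflect differently (gaerlarild, nulivd), so the final letter is not what conditions the rule; the second-to-last letter is.
"libilalf" has second-to-last letter 'l'. The stems whose second-to-last letter is 'l' (galarild → gaerlarild, gorolt → goerrolt, ludlaskald → luerdlaskald) insert -er- after the first vowel.
The other patterns: stems whose second-to-last letter is 'v' change the last vowel to 'i'; stems whose second-to-last letter is 'z' double the final consonant and add -ak; stems whose second-to-last letter is 'g' or 'h' double the final consonant and add -oth.
So libilalf → lierbilalf.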